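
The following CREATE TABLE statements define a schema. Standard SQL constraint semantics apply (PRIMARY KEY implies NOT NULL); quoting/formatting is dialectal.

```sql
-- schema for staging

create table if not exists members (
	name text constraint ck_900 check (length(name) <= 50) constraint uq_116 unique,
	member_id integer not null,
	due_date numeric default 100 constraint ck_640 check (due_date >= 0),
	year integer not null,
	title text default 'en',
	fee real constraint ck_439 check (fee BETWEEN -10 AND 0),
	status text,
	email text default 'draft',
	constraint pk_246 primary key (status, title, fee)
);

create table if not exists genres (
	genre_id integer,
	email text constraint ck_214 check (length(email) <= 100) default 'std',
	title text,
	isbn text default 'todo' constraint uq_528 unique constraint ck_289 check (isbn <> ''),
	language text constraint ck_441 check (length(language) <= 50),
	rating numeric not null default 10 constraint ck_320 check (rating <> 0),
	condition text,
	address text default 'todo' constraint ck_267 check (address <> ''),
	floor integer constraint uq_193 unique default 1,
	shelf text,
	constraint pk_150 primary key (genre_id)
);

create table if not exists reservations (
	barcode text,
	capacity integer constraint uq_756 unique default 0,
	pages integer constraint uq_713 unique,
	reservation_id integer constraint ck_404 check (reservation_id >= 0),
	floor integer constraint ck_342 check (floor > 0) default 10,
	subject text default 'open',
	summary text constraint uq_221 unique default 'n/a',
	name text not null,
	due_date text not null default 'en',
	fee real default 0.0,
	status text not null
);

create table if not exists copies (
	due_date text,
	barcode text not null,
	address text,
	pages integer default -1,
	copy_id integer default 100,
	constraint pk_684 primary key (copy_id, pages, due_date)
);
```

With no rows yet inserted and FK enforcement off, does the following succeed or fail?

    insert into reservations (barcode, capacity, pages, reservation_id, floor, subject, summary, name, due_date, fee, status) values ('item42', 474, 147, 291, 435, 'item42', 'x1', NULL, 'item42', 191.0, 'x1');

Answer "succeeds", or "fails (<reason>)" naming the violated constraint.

name is explicitly set to NULL, but name is declared NOT NULL.

fails (NOT NULL on name)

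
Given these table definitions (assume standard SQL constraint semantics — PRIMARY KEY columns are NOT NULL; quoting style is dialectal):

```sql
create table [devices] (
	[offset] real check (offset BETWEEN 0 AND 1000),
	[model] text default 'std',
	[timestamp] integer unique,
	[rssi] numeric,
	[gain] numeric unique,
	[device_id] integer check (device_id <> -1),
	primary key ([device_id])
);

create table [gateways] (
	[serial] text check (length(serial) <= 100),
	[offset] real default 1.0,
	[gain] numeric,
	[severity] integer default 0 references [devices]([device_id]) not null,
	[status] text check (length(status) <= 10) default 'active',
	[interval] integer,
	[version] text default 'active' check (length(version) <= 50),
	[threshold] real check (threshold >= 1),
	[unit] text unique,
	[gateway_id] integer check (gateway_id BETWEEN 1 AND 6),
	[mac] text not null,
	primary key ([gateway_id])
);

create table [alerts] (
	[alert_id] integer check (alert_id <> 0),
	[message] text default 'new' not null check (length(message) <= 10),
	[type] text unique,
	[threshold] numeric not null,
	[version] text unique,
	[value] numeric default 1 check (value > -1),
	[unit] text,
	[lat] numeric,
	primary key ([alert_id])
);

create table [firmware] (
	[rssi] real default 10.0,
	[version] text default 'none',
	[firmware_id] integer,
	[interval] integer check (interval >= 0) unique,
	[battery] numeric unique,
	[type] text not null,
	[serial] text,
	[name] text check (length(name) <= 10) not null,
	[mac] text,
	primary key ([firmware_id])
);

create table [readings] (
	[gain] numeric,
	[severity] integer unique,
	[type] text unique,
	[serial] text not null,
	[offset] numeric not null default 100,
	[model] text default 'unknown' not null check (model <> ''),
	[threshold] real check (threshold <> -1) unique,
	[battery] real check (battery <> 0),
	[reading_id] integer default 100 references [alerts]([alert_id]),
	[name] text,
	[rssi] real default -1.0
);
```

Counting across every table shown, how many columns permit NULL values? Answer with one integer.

32

devices: 5 nullable (offset, model, timestamp, rssi, gain — PK (device_id) and explicit NOT NULL columns excluded).
gateways: 8 nullable (serial, offset, gain, status, interval, version, threshold, unit — PK (gateway_id) and explicit NOT NULL columns excluded).
alerts: 5 nullable (type, version, value, unit, lat — PK (alert_id) and explicit NOT NULL columns excluded).
firmware: 6 nullable (rssi, version, interval, battery, serial, mac — PK (firmware_id) and explicit NOT NULL columns excluded).
readings: 8 nullable (gain, severity, type, threshold, battery, reading_id, name, rssi — PK none and explicit NOT NULL columns excluded).
Total: 5 + 8 + 5 + 6 + 8 = 32.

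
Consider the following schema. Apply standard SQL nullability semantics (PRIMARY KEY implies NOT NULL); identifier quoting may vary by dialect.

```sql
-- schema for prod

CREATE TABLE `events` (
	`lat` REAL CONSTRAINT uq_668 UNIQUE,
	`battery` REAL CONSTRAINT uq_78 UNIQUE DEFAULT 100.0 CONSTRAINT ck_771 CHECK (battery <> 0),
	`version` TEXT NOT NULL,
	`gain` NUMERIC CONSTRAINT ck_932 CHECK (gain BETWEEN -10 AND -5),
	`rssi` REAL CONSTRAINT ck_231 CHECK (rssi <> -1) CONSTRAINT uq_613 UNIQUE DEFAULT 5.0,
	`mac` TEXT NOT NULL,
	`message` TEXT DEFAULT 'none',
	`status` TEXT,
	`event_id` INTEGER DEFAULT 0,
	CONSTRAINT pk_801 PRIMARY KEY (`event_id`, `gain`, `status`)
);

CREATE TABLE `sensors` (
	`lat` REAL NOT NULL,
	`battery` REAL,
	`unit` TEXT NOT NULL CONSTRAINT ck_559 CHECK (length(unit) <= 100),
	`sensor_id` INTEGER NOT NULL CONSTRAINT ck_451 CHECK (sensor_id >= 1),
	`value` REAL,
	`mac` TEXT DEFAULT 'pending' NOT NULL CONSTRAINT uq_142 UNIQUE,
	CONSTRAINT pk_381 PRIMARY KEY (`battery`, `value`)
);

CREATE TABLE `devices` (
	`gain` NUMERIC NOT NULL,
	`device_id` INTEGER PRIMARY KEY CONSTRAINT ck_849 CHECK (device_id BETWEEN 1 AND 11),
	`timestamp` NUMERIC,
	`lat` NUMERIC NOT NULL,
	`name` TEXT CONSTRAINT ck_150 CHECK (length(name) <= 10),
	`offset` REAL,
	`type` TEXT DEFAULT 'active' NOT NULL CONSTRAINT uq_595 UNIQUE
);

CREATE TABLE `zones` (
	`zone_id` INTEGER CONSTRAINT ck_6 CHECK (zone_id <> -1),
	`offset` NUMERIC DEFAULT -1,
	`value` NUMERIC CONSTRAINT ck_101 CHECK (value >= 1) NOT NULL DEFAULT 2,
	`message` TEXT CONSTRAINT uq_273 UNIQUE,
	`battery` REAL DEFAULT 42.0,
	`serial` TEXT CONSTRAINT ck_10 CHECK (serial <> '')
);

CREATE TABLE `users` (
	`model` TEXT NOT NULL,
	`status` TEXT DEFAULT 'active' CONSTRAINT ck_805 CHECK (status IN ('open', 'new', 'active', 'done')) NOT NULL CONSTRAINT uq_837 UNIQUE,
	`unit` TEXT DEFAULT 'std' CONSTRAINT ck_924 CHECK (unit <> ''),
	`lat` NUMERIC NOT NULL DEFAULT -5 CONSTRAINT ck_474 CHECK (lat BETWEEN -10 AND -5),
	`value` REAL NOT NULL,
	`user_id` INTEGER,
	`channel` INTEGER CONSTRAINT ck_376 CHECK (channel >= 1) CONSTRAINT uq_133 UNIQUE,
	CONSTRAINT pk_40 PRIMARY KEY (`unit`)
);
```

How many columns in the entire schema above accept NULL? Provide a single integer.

events: 4 nullable (lat, battery, rssi, message — PK (event_id, gain, status) and explicit NOT NULL columns excluded).
sensors: 0 nullable (none — PK (battery, value) and explicit NOT NULL columns excluded).
devices: 3 nullable (timestamp, name, offset — PK (device_id) and explicit NOT NULL columns excluded).
zones: 5 nullable (zone_id, offset, message, battery, serial — PK none and explicit NOT NULL columns excluded).
users: 2 nullable (user_id, channel — PK (unit) and explicit NOT NULL columns excluded).
Total: 4 + 0 + 3 + 5 + 2 = 14.

14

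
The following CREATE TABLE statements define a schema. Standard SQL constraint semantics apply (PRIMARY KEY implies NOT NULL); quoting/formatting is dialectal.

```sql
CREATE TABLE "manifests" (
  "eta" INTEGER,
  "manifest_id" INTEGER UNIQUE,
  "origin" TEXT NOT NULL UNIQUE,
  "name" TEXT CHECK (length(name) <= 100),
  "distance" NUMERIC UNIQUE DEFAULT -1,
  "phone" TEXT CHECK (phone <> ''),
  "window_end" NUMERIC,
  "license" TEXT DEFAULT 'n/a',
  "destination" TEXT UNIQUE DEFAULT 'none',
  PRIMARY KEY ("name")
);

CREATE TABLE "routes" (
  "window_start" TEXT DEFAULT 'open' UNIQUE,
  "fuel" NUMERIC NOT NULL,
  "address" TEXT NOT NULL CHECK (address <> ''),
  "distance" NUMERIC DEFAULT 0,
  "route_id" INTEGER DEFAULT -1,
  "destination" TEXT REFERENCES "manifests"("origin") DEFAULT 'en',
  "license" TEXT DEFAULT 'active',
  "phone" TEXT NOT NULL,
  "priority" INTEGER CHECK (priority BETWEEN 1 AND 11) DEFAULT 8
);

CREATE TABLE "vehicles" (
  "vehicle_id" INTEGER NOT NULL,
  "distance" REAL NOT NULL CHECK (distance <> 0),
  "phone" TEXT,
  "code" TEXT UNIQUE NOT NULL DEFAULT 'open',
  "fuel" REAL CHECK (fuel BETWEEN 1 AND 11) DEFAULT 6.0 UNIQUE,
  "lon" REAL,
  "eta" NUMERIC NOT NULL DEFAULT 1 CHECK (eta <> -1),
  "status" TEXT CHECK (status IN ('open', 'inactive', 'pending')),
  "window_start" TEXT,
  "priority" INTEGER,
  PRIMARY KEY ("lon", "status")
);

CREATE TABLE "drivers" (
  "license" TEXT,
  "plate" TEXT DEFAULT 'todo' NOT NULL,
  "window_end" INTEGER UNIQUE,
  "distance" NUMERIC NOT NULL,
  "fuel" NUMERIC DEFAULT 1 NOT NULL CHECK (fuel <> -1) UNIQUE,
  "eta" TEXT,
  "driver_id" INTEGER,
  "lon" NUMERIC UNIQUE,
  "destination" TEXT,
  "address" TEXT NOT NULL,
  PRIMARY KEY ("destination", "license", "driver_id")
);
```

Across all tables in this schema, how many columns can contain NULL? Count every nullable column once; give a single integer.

manifests: 7 nullable (eta, manifest_id, distance, phone, window_end, license, destination — PK (name) and explicit NOT NULL columns excluded).
routes: 6 nullable (window_start, distance, route_id, destination, license, priority — PK none and explicit NOT NULL columns excluded).
vehicles: 4 nullable (phone, fuel, window_start, priority — PK (lon, status) and explicit NOT NULL columns excluded).
drivers: 3 nullable (window_end, eta, lon — PK (destination, license, driver_id) and explicit NOT NULL columns excluded).
Total: 7 + 6 + 4 + 3 = 20.

20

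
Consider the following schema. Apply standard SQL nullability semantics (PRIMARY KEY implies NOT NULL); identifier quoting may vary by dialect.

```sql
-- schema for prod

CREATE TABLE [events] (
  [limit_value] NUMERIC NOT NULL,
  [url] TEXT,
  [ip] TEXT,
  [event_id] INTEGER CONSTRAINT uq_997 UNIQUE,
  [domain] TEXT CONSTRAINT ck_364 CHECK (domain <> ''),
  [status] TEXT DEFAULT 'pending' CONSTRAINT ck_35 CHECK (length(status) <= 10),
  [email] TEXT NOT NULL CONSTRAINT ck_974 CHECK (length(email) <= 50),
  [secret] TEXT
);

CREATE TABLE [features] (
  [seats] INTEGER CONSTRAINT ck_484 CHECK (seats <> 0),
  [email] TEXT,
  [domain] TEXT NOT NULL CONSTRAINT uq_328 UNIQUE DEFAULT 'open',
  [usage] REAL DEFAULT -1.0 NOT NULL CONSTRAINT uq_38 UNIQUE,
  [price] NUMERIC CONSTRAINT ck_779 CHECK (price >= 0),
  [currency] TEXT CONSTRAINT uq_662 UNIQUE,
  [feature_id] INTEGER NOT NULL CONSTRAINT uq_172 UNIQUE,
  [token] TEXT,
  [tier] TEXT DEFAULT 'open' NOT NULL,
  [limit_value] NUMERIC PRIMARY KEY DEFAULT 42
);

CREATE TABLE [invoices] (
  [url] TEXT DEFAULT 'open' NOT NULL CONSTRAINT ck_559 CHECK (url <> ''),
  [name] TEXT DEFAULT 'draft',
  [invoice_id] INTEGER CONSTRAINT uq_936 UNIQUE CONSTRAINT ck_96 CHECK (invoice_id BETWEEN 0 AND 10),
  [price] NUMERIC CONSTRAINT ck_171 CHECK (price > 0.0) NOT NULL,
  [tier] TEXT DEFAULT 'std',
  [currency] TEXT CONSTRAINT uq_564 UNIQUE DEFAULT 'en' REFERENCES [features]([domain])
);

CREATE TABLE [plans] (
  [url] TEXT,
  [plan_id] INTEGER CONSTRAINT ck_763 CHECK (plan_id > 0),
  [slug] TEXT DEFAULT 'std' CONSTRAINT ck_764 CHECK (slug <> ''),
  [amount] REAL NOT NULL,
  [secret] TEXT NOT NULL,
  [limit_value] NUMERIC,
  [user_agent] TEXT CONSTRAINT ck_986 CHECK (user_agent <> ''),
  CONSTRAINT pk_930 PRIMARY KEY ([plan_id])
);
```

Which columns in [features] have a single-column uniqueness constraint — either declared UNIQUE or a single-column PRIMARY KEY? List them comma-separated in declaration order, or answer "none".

domain, usage, currency, feature_id, limit_value

- seats: no UNIQUE or single-column PK constraint.
- email: no UNIQUE or single-column PK constraint.
- domain: declared UNIQUE → unique.
- usage: declared UNIQUE → unique.
- price: no UNIQUE or single-column PK constraint.
- currency: declared UNIQUE → unique.
- feature_id: declared UNIQUE → unique.
- token: no UNIQUE or single-column PK constraint.
- tier: no UNIQUE or single-column PK constraint.
- limit_value: single-column PRIMARY KEY → unique.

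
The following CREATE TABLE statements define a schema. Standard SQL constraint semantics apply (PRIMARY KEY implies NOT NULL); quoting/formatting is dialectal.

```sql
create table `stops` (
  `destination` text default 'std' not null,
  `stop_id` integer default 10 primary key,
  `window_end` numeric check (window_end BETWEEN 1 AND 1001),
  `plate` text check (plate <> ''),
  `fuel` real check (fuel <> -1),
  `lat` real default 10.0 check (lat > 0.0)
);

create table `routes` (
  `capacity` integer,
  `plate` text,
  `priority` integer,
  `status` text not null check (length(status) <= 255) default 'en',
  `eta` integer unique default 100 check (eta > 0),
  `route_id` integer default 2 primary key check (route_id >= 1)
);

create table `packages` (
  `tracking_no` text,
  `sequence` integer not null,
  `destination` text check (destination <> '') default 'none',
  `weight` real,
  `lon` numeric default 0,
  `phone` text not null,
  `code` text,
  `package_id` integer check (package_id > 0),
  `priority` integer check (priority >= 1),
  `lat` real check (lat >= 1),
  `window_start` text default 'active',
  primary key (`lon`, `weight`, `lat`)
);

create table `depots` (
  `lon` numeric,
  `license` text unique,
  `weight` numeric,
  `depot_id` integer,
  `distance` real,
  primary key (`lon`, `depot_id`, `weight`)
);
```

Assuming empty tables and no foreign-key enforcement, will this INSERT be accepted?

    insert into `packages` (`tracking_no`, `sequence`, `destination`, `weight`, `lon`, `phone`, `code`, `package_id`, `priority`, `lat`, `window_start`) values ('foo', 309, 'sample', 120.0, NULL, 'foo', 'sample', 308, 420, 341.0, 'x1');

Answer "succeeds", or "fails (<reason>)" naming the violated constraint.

lon is explicitly set to NULL, but lon is part of the PRIMARY KEY (implied NOT NULL).

fails (NOT NULL on lon)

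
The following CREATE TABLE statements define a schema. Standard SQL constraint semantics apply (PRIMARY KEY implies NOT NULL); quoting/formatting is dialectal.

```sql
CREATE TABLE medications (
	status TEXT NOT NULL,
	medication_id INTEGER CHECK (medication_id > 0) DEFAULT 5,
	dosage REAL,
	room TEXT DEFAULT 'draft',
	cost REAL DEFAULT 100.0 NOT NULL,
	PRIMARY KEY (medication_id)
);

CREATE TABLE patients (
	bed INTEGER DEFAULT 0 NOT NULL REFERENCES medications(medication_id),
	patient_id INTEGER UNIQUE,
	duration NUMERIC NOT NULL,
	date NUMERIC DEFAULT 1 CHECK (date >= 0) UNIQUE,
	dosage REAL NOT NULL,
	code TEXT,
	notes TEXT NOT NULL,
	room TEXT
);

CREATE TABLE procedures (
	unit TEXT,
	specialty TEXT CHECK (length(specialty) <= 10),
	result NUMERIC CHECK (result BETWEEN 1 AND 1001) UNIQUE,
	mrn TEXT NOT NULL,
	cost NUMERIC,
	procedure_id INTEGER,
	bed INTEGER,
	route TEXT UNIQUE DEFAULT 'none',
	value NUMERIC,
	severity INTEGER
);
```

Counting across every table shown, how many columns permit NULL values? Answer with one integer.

medications: 2 nullable (dosage, room — PK (medication_id) and explicit NOT NULL columns excluded).
patients: 4 nullable (patient_id, date, code, room — PK none and explicit NOT NULL columns excluded).
procedures: 9 nullable (unit, specialty, result, cost, procedure_id, bed, route, value, severity — PK none and explicit NOT NULL columns excluded).
Total: 2 + 4 + 9 = 15.

15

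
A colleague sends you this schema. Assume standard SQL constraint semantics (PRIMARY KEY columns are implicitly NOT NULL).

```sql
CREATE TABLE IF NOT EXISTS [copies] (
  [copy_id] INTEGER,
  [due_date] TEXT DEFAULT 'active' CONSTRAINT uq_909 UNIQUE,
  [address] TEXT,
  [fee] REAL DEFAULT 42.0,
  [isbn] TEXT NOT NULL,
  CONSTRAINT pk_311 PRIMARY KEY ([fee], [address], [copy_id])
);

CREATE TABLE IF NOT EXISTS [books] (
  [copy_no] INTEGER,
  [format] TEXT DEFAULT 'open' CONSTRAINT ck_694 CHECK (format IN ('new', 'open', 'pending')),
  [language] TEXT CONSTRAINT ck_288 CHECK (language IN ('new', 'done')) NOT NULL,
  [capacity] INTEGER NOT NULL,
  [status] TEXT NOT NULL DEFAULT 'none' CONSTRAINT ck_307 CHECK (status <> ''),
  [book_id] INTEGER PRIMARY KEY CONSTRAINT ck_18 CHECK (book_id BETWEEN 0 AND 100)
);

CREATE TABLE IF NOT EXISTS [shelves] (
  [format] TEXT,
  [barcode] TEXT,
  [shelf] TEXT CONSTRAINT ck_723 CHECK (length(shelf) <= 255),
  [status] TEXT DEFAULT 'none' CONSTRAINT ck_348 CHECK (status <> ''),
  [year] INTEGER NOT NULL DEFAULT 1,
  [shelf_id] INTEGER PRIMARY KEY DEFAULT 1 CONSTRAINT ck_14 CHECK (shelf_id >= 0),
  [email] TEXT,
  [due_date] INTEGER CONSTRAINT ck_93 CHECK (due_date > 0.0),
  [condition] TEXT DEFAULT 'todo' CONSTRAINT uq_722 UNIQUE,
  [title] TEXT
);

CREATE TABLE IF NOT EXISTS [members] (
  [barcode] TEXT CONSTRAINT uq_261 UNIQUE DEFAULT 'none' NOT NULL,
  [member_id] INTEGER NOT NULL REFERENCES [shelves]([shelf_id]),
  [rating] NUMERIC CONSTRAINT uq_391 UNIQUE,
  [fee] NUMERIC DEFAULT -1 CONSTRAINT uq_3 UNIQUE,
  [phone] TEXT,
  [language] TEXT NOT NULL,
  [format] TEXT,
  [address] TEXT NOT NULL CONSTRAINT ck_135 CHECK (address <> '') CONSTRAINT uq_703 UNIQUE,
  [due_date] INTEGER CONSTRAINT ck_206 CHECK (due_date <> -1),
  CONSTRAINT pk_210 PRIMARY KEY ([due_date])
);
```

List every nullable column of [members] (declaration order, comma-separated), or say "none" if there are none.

rating, fee, phone, format

- barcode: declared NOT NULL → not nullable.
- member_id: declared NOT NULL → not nullable.
- rating: UNIQUE does not imply NOT NULL → nullable.
- fee: UNIQUE does not imply NOT NULL → nullable.
- phone: no NOT NULL constraint applies → nullable.
- language: declared NOT NULL → not nullable.
- format: no NOT NULL constraint applies → nullable.
- address: declared NOT NULL → not nullable.
- due_date: part of the PRIMARY KEY, which implies NOT NULL → not nullable.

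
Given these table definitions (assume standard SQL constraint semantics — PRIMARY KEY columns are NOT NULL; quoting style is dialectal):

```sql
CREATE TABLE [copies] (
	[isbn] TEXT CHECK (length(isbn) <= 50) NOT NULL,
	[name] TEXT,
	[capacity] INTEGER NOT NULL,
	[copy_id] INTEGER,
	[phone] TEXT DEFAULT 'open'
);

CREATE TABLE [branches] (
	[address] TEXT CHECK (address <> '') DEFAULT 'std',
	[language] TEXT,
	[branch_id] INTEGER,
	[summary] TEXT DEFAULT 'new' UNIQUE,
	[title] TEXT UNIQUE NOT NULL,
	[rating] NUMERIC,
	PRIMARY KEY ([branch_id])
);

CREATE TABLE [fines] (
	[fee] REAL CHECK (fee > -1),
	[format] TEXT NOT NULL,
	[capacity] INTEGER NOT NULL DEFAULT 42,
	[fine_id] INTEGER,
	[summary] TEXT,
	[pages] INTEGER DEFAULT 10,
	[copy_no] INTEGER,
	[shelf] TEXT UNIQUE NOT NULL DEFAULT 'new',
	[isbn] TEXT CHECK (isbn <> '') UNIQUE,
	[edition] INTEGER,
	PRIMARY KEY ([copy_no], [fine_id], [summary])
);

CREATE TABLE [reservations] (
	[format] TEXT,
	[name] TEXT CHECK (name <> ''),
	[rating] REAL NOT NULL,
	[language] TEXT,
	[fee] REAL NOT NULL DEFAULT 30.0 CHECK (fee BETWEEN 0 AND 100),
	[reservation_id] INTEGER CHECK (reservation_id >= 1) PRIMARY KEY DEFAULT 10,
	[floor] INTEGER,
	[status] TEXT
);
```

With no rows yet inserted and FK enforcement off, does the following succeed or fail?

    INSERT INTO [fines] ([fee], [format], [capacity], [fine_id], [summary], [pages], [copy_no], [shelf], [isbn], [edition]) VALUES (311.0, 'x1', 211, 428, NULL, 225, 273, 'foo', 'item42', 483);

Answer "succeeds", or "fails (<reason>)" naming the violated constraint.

fails (NOT NULL on summary)

summary is explicitly set to NULL, but summary is part of the PRIMARY KEY (implied NOT NULL).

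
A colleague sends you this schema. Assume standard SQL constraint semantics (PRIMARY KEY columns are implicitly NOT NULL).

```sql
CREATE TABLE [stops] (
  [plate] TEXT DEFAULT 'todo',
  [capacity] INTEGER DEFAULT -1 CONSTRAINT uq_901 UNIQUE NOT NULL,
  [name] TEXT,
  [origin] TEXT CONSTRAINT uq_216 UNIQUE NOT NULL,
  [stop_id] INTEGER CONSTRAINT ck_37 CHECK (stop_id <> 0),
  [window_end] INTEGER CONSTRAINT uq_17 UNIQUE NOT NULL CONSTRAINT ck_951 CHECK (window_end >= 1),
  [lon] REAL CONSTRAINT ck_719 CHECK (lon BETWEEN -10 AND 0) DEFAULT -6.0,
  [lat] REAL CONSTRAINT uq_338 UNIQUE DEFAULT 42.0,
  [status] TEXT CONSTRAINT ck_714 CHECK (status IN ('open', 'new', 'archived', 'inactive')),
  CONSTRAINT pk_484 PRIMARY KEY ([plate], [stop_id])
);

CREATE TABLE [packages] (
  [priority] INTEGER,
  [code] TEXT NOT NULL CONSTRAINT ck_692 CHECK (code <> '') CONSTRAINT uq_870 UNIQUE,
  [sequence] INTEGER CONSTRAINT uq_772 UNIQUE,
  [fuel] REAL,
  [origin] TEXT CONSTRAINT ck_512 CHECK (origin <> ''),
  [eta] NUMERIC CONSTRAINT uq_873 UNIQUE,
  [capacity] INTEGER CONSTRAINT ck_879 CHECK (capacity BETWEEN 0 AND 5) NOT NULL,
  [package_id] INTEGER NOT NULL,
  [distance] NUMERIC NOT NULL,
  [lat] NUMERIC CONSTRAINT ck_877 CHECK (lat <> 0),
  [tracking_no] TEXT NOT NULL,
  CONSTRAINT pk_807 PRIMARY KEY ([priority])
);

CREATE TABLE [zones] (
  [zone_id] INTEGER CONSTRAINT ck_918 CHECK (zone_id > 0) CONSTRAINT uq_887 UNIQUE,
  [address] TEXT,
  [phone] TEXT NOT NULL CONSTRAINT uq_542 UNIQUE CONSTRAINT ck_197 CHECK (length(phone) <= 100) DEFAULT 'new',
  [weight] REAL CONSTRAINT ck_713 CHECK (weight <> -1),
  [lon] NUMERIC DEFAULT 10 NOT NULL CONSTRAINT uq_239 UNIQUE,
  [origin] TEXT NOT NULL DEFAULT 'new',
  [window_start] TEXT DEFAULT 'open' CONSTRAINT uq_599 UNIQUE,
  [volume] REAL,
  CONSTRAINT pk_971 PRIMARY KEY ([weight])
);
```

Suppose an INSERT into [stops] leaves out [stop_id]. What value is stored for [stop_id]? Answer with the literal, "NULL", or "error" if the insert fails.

stop_id has no DEFAULT clause.
Omitting it would insert NULL, but it is part of the PRIMARY KEY, so the INSERT fails.

error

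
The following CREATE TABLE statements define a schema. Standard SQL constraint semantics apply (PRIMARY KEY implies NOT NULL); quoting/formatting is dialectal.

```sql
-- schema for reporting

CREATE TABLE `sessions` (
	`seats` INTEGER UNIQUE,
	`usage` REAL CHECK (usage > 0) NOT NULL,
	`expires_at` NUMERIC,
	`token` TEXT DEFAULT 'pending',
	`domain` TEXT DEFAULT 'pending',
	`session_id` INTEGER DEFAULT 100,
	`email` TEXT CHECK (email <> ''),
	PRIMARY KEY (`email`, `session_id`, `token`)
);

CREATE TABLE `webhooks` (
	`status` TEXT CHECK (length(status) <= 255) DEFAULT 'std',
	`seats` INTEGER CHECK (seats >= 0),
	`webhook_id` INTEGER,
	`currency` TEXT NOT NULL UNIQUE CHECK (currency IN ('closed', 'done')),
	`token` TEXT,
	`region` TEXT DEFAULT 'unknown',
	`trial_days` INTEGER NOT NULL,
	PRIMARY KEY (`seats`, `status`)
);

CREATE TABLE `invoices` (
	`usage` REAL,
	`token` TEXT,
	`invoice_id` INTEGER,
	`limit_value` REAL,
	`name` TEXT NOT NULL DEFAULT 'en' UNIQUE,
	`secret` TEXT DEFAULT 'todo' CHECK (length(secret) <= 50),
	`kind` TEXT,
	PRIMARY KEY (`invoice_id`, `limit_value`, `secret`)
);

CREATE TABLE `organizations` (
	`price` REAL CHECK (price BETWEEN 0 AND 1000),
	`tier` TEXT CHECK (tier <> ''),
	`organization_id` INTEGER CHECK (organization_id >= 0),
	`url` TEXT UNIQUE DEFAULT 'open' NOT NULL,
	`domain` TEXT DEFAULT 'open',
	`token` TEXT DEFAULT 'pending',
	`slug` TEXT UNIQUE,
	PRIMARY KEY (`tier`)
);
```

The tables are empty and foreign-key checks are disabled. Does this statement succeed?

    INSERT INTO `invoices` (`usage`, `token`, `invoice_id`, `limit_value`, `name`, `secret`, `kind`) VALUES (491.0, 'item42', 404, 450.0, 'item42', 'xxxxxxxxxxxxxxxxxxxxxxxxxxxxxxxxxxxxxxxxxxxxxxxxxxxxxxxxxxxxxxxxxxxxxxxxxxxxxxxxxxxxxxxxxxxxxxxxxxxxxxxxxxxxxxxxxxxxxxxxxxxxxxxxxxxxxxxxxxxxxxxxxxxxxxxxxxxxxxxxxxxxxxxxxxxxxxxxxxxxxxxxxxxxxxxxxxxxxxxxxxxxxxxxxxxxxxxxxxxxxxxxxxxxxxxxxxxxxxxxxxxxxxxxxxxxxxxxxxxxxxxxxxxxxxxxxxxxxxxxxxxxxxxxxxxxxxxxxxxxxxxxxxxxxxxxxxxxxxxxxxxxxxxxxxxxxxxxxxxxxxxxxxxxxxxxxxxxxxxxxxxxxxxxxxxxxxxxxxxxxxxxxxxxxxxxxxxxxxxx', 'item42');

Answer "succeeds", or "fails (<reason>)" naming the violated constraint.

The value 'xxxxxxxxxxxxxxxxxxxxxxxxxxxxxxxxxxxxxxxxxxxxxxxxxxxxxxxxxxxxxxxxxxxxxxxxxxxxxxxxxxxxxxxxxxxxxxxxxxxxxxxxxxxxxxxxxxxxxxxxxxxxxxxxxxxxxxxxxxxxxxxxxxxxxxxxxxxxxxxxxxxxxxxxxxxxxxxxxxxxxxxxxxxxxxxxxxxxxxxxxxxxxxxxxxxxxxxxxxxxxxxxxxxxxxxxxxxxxxxxxxxxxxxxxxxxxxxxxxxxxxxxxxxxxxxxxxxxxxxxxxxxxxxxxxxxxxxxxxxxxxxxxxxxxxxxxxxxxxxxxxxxxxxxxxxxxxxxxxxxxxxxxxxxxxxxxxxxxxxxxxxxxxxxxxxxxxxxxxxxxxxxxxxxxxxxxxxxxxxx' for secret violates CHECK (length(secret) <= 50).

fails (CHECK on secret)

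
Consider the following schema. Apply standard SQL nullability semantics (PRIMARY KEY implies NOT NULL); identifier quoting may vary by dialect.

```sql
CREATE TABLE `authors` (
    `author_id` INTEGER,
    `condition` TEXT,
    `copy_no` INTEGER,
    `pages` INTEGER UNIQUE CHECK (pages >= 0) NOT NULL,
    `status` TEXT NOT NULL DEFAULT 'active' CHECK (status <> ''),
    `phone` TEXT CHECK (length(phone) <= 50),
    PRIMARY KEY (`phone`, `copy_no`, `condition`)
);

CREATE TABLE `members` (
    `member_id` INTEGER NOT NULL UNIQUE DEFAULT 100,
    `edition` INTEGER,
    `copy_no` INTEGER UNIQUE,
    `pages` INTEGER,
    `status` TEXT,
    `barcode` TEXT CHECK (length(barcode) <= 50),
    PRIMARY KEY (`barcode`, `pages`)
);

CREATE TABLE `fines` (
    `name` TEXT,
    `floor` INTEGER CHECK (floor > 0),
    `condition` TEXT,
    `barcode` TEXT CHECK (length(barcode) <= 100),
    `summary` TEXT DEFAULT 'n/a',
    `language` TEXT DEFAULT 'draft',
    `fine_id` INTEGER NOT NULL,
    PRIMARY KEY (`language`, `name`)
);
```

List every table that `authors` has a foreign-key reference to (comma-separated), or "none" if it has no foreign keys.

No column in authors has a REFERENCES clause.

none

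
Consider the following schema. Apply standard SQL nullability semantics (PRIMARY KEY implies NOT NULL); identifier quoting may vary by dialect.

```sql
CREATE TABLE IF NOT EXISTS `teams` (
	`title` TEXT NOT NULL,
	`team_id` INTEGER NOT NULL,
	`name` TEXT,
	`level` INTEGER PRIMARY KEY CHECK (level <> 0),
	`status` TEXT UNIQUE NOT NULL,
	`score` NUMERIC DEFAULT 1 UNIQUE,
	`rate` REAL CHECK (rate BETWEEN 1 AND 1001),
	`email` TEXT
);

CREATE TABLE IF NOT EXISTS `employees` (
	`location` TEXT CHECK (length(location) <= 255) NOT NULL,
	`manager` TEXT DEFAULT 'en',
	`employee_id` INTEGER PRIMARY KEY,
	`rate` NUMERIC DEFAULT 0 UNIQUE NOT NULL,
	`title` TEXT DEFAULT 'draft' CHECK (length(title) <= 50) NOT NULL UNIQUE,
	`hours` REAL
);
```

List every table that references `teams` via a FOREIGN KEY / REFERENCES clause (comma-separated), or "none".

No REFERENCES clause anywhere in the schema names teams.

none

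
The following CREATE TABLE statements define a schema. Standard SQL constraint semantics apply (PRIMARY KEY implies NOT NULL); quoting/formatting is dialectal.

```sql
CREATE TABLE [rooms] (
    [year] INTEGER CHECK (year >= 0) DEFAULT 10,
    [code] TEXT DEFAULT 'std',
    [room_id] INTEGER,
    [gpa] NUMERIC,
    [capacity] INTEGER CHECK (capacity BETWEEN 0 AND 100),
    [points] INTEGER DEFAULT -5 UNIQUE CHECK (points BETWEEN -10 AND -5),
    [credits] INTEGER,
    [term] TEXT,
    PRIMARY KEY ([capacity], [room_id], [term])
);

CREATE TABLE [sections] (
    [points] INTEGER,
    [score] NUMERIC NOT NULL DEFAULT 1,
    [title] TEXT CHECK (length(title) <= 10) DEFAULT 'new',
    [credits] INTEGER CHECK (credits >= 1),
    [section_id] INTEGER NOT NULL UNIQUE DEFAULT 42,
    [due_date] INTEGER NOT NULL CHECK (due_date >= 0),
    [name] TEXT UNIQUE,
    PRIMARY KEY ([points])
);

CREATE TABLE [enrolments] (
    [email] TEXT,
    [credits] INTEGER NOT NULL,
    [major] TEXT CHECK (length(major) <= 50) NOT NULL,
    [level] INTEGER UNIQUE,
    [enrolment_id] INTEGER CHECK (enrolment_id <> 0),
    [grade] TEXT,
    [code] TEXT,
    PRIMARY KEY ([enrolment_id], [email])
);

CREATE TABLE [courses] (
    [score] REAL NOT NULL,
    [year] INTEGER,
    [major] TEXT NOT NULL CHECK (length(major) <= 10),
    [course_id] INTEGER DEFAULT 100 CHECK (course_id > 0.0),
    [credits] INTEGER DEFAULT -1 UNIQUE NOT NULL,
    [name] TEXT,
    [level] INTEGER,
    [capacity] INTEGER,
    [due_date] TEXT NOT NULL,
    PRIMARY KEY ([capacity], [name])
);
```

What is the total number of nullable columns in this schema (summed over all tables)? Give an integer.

14

rooms: 5 nullable (year, code, gpa, points, credits — PK (capacity, room_id, term) and explicit NOT NULL columns excluded).
sections: 3 nullable (title, credits, name — PK (points) and explicit NOT NULL columns excluded).
enrolments: 3 nullable (level, grade, code — PK (enrolment_id, email) and explicit NOT NULL columns excluded).
courses: 3 nullable (year, course_id, level — PK (capacity, name) and explicit NOT NULL columns excluded).
Total: 5 + 3 + 3 + 3 = 14.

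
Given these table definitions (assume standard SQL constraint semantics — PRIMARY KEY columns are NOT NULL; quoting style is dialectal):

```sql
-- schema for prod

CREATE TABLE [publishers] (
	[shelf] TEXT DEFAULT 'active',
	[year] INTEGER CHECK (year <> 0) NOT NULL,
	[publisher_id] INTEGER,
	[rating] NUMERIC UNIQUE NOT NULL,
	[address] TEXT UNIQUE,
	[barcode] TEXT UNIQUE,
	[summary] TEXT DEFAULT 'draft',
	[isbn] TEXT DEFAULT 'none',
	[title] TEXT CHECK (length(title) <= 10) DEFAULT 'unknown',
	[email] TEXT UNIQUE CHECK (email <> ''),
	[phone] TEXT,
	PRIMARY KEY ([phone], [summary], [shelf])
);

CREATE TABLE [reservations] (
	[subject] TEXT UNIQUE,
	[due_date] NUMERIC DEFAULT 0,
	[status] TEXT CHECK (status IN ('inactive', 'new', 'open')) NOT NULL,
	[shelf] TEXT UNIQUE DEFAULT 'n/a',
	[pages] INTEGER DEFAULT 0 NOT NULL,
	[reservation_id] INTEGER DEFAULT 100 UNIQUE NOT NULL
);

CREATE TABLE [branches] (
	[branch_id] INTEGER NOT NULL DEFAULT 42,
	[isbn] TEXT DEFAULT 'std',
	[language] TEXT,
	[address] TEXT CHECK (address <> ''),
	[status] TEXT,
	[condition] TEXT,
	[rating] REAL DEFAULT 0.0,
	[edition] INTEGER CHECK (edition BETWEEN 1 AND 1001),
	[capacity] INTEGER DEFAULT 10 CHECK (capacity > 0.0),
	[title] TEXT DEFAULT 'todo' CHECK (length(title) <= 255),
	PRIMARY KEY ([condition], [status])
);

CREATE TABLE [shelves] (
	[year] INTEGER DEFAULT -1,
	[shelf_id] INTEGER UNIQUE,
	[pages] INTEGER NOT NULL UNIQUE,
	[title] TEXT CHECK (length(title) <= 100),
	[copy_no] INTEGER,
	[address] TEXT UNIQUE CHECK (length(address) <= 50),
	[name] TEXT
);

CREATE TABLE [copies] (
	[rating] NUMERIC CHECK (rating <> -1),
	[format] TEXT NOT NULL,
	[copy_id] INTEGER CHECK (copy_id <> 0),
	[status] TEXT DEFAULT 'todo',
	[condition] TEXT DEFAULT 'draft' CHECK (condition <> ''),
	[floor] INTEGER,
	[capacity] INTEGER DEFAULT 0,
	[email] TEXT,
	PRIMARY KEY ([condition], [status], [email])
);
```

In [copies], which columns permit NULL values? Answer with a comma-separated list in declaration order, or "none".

- rating: CHECK does not forbid NULL (a CHECK constraint passes when its expression is NULL) → nullable.
- format: declared NOT NULL → not nullable.
- copy_id: CHECK does not forbid NULL (a CHECK constraint passes when its expression is NULL) → nullable.
- status: part of the PRIMARY KEY, which implies NOT NULL → not nullable.
- condition: part of the PRIMARY KEY, which implies NOT NULL → not nullable.
- floor: no NOT NULL constraint applies → nullable.
- capacity: DEFAULT only fills an omitted column; an explicit NULL is still allowed → nullable.
- email: part of the PRIMARY KEY, which implies NOT NULL → not nullable.

rating, copy_id, floor, capacity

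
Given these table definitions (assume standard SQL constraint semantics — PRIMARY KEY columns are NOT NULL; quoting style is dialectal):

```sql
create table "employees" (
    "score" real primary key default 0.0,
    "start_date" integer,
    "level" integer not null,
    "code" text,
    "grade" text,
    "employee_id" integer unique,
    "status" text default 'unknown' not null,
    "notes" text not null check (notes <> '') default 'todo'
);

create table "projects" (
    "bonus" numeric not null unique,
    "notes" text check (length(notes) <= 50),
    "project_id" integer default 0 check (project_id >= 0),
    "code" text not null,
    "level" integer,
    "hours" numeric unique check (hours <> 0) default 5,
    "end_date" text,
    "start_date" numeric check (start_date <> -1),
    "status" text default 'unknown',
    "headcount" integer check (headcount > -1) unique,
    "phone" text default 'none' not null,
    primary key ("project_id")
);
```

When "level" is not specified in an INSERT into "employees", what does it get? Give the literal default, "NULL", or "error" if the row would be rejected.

level has no DEFAULT clause.
Omitting it would insert NULL, but it is declared NOT NULL, so the INSERT fails.

error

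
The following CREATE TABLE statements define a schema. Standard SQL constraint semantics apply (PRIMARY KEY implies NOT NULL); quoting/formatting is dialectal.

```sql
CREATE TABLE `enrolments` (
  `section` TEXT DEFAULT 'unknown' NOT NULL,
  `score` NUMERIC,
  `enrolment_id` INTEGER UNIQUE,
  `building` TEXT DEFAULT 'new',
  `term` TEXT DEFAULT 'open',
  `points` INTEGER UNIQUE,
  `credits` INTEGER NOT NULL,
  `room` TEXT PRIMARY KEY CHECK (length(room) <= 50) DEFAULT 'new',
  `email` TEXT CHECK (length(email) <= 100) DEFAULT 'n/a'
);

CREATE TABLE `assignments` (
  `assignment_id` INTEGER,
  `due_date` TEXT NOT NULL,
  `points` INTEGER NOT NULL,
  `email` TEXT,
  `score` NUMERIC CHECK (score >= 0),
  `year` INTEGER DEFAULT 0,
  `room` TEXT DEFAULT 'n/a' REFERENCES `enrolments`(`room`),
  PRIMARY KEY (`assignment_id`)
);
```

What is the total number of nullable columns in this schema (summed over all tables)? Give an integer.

enrolments: 6 nullable (score, enrolment_id, building, term, points, email — PK (room) and explicit NOT NULL columns excluded).
assignments: 4 nullable (email, score, year, room — PK (assignment_id) and explicit NOT NULL columns excluded).
Total: 6 + 4 = 10.

10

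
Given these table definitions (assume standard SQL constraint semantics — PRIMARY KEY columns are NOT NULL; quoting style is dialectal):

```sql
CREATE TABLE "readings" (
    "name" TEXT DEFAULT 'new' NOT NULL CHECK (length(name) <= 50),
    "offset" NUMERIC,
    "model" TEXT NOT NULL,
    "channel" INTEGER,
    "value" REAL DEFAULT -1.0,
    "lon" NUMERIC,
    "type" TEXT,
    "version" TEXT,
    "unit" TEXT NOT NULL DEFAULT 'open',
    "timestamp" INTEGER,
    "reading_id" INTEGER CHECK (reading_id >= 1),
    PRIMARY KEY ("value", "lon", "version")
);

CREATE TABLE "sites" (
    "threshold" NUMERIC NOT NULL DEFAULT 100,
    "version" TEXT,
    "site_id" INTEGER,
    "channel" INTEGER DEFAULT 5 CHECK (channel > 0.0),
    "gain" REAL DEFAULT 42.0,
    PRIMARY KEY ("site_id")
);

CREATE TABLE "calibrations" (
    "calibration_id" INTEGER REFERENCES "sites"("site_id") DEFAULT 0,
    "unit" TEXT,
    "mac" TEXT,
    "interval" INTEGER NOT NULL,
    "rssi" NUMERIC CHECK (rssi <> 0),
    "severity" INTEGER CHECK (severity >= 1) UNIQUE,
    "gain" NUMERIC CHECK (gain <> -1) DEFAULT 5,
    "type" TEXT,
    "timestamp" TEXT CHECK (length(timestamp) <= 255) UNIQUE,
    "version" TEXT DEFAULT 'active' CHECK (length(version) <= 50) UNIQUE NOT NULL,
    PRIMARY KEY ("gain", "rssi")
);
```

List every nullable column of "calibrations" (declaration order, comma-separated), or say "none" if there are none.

calibration_id, unit, mac, severity, type, timestamp

- calibration_id: a foreign key column may be NULL unless separately constrained → nullable.
- unit: no NOT NULL constraint applies → nullable.
- mac: no NOT NULL constraint applies → nullable.
- interval: declared NOT NULL → not nullable.
- rssi: part of the PRIMARY KEY, which implies NOT NULL → not nullable.
- severity: CHECK does not forbid NULL (a CHECK constraint passes when its expression is NULL) → nullable.
- gain: part of the PRIMARY KEY, which implies NOT NULL → not nullable.
- type: no NOT NULL constraint applies → nullable.
- timestamp: CHECK does not forbid NULL (a CHECK constraint passes when its expression is NULL) → nullable.
- version: declared NOT NULL → not nullable.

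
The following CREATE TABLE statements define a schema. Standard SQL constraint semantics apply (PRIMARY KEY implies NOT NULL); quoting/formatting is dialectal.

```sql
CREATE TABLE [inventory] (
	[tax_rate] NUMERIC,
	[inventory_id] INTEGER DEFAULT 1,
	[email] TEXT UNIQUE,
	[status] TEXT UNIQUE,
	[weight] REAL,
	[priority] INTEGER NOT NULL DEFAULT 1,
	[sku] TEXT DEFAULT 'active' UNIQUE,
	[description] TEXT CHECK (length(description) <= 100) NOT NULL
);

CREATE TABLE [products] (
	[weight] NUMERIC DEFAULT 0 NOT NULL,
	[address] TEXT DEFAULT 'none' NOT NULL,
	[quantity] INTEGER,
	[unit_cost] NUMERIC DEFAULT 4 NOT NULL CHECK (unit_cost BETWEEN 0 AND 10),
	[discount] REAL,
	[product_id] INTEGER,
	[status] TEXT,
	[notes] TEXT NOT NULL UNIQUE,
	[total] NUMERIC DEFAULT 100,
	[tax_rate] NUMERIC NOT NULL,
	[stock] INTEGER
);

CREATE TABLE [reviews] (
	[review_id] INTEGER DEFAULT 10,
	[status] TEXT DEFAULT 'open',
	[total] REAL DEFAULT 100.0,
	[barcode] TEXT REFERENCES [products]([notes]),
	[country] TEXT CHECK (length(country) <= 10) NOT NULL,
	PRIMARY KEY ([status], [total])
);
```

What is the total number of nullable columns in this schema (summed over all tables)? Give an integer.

14

inventory: 6 nullable (tax_rate, inventory_id, email, status, weight, sku — PK none and explicit NOT NULL columns excluded).
products: 6 nullable (quantity, discount, product_id, status, total, stock — PK none and explicit NOT NULL columns excluded).
reviews: 2 nullable (review_id, barcode — PK (status, total) and explicit NOT NULL columns excluded).
Total: 6 + 6 + 2 = 14.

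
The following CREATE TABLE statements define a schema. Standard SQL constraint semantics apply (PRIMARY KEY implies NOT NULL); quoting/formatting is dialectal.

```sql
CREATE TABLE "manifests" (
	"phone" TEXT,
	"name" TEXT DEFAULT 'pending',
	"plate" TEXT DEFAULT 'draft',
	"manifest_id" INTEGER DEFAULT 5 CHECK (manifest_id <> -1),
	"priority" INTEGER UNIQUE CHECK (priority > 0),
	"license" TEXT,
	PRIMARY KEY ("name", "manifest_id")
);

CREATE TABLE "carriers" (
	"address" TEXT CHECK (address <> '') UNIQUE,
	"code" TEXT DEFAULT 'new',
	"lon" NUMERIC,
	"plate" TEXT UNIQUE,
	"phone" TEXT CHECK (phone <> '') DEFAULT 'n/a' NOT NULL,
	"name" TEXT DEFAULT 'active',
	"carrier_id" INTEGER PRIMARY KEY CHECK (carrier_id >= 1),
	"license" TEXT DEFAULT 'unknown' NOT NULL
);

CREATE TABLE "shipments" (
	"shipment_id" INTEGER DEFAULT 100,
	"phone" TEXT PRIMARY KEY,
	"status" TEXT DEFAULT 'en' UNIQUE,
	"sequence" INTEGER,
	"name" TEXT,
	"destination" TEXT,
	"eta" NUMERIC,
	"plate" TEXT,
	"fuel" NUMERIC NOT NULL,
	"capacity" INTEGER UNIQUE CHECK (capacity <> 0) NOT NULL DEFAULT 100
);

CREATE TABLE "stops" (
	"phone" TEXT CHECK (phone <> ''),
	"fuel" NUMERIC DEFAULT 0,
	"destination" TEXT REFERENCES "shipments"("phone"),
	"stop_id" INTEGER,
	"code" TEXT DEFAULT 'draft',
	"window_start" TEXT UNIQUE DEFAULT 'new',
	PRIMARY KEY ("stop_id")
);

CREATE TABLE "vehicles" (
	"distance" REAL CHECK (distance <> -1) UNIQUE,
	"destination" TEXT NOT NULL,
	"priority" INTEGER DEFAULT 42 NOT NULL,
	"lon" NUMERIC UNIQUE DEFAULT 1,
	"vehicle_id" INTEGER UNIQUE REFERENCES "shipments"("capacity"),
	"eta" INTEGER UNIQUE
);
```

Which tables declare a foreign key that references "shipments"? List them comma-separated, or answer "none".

- stops.destination references shipments(phone).
- vehicles.vehicle_id references shipments(capacity).

stops, vehicles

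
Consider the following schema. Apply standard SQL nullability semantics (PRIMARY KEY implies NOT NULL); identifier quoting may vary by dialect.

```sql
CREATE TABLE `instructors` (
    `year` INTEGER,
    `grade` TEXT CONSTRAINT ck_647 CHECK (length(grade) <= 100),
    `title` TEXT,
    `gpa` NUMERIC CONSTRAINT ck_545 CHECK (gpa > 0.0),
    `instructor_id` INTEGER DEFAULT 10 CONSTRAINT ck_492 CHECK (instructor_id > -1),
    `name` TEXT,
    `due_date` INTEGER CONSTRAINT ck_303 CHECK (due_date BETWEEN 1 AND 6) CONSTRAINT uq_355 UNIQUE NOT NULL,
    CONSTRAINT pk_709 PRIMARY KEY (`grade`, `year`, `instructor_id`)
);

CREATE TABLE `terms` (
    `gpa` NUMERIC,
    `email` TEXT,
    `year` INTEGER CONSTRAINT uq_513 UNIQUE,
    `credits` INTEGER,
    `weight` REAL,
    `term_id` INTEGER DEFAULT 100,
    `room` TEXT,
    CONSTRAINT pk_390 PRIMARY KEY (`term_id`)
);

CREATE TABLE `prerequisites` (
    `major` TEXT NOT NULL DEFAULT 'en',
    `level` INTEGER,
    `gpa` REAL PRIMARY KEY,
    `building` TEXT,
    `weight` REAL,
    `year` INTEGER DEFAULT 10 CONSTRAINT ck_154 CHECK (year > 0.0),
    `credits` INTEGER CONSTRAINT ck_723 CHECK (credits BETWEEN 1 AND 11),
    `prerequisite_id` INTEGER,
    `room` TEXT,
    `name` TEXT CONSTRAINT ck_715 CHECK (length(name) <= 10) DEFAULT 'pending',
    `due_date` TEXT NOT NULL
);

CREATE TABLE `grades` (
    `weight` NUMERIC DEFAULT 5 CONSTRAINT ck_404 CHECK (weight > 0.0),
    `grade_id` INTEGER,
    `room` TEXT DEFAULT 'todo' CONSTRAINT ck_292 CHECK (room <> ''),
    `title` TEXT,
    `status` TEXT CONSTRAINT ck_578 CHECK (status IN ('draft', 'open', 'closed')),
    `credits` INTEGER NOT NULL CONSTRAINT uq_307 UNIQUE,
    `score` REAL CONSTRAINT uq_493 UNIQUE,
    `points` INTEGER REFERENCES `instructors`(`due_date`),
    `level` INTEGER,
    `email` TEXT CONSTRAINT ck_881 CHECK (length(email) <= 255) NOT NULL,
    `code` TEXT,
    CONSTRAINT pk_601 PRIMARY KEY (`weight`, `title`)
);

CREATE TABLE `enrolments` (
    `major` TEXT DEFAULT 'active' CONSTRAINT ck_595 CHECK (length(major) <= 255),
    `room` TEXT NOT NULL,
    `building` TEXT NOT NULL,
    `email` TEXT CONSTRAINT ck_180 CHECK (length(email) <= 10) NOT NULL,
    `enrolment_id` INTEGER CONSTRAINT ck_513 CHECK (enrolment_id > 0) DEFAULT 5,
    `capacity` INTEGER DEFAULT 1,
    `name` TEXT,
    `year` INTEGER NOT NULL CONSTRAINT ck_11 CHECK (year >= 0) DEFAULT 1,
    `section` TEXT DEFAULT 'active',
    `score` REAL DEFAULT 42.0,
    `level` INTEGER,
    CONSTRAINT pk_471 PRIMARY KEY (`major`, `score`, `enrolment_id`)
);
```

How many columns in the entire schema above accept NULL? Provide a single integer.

28

instructors: 3 nullable (title, gpa, name — PK (grade, year, instructor_id) and explicit NOT NULL columns excluded).
terms: 6 nullable (gpa, email, year, credits, weight, room — PK (term_id) and explicit NOT NULL columns excluded).
prerequisites: 8 nullable (level, building, weight, year, credits, prerequisite_id, room, name — PK (gpa) and explicit NOT NULL columns excluded).
grades: 7 nullable (grade_id, room, status, score, points, level, code — PK (weight, title) and explicit NOT NULL columns excluded).
enrolments: 4 nullable (capacity, name, section, level — PK (major, score, enrolment_id) and explicit NOT NULL columns excluded).
Total: 3 + 6 + 8 + 7 + 4 = 28.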